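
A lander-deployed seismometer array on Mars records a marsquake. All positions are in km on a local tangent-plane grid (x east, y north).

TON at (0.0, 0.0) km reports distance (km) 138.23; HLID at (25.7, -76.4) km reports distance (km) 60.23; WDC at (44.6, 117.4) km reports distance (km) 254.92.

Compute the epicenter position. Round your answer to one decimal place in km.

(21.8, -136.5)

Circle about each station: x² + y² = 138.23²; (x − 25.7)² + (y + 76.4)² = 60.23²; (x − 44.6)² + (y − 117.4)² = 254.92².
Subtracting the TON equation from the HLID and WDC equations removes the quadratic terms:
51.4 x − 152.8 y = 21977.33
89.2 x + 234.8 y = -30104.75
Solving the 2×2 system: x ≈ 21.8, y ≈ -136.5 km.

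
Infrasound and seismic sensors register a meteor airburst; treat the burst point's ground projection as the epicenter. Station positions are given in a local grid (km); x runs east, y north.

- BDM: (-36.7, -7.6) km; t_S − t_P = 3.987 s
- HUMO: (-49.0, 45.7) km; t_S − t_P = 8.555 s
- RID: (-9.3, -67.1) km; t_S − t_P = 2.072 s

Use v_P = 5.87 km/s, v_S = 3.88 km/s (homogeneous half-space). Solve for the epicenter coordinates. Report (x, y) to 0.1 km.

(-8.4, -43.4)

Distance from S−P lag: d = Δt · v_P v_S / (v_P − v_S) = Δt · (5.87·3.88)/(5.87−3.88) ≈ 11.4450·Δt.
So d_BDM = 45.63, d_HUMO = 97.91, d_RID = 23.71 km.
Circle about each station: (x + 36.7)² + (y + 7.6)² = 45.63²; (x + 49.0)² + (y − 45.7)² = 97.91²; (x + 9.3)² + (y + 67.1)² = 23.71².
Subtracting the BDM equation from the HUMO and RID equations removes the quadratic terms:
-24.6 x + 106.6 y = -4419.43
54.8 x − 119.0 y = 4704.18
Solving the 2×2 system: x ≈ -8.4, y ≈ -43.4 km.
Check against BDM (with the unrounded x, y): √((x + 36.7)²+(y + 7.6)²) = 45.64 ≈ 45.63 km. ✓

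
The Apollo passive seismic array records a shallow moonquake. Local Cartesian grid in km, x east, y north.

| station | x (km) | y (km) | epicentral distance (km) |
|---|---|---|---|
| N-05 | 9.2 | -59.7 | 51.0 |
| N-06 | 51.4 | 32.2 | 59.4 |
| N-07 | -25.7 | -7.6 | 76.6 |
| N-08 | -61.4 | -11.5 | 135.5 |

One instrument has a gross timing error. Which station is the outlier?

Solve using three stations at a time. Using N-05, N-06, N-07 (subtract circle equations pairwise → linear system) gives (x, y) ≈ (48.4, -27.1).
Distances from that point to each station vs reported:
  N-05: calculated 51.0 vs reported 51.0 → residual 0.0 km
  N-06: calculated 59.4 vs reported 59.4 → residual 0.0 km
  N-07: calculated 76.6 vs reported 76.6 → residual 0.0 km
  N-08: calculated 110.9 vs reported 135.5 → residual 24.6 km
N-05, N-06, N-07 are mutually consistent (residuals ≈ 0); N-08 is off by 24.6 km.

N-08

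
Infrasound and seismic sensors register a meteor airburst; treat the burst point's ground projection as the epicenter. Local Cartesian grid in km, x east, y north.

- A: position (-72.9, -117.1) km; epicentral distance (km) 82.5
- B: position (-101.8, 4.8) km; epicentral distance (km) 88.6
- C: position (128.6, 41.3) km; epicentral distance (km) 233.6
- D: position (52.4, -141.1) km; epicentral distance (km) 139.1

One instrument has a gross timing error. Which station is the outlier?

Solve using three stations at a time. Using B, C, D (subtract circle equations pairwise → linear system) gives (x, y) ≈ (-71.9, -78.6).
Distances from that point to each station vs reported:
  A: calculated 38.5 vs reported 82.5 → residual 44.0 km
  B: calculated 88.6 vs reported 88.6 → residual 0.0 km
  C: calculated 233.6 vs reported 233.6 → residual 0.0 km
  D: calculated 139.1 vs reported 139.1 → residual 0.0 km
B, C, D are mutually consistent (residuals ≈ 0); A is off by 44.0 km.

A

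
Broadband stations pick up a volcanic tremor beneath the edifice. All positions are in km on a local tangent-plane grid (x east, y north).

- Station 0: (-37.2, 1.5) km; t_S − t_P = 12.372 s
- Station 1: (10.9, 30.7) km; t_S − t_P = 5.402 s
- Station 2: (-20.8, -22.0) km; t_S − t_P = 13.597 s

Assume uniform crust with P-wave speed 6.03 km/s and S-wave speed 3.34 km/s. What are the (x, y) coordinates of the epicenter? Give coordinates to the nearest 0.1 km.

Distance from S−P lag: d = Δt · v_P v_S / (v_P − v_S) = Δt · (6.03·3.34)/(6.03−3.34) ≈ 7.4871·Δt.
So d_Station 0 = 92.63, d_Station 1 = 40.45, d_Station 2 = 101.80 km.
Circle about each station: (x + 37.2)² + (y − 1.5)² = 92.63²; (x − 10.9)² + (y − 30.7)² = 40.45²; (x + 20.8)² + (y + 22.0)² = 101.80².
Subtracting the Station 0 equation from the Station 1 and Station 2 equations removes the quadratic terms:
96.2 x + 58.4 y = 6619.32
32.8 x − 47.0 y = -2252.37
Solving the 2×2 system: x ≈ 27.9, y ≈ 67.4 km.

(27.9, 67.4)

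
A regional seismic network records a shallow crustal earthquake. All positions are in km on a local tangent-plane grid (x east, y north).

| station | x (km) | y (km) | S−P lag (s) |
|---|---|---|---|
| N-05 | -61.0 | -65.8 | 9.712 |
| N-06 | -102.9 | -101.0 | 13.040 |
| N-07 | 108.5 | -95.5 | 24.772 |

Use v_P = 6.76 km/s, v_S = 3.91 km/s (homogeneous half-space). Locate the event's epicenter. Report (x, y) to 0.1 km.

Distance from S−P lag: d = Δt · v_P v_S / (v_P − v_S) = Δt · (6.76·3.91)/(6.76−3.91) ≈ 9.2742·Δt.
So d_N-05 = 90.07, d_N-06 = 120.94, d_N-07 = 229.74 km.
Circle about each station: (x + 61.0)² + (y + 65.8)² = 90.07²; (x + 102.9)² + (y + 101.0)² = 120.94²; (x − 108.5)² + (y + 95.5)² = 229.74².
Subtracting the N-05 equation from the N-06 and N-07 equations removes the quadratic terms:
-83.8 x − 70.4 y = 6224.89
339.0 x − 59.4 y = -31826.00
Solving the 2×2 system: x ≈ -90.5, y ≈ 19.3 km.
Check against N-05 (with the unrounded x, y): √((x + 61.0)²+(y + 65.8)²) = 90.07 ≈ 90.07 km. ✓

x ≈ -90.5 km, y ≈ 19.3 km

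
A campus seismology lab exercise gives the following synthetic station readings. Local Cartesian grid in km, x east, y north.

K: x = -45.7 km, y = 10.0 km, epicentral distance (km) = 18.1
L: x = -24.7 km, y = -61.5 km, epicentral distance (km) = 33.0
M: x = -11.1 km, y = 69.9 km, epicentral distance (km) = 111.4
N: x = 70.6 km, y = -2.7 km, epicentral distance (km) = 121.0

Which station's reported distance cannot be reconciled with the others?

K

Solve using three stations at a time. Using L, M, N (subtract circle equations pairwise → linear system) gives (x, y) ≈ (-45.7, -36.0).
Distances from that point to each station vs reported:
  K: calculated 46.0 vs reported 18.1 → residual 27.9 km
  L: calculated 33.1 vs reported 33.0 → residual 0.1 km
  M: calculated 111.4 vs reported 111.4 → residual 0.0 km
  N: calculated 121.0 vs reported 121.0 → residual 0.0 km
L, M, N are mutually consistent (residuals ≈ 0); K is off by 27.9 km.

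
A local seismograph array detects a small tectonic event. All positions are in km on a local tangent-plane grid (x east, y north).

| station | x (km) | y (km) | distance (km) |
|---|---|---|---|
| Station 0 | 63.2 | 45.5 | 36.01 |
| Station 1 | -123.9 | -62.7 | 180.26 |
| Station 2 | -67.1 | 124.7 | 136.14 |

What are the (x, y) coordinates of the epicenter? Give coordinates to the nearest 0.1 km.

(30.7, 30.0)

Circle about each station: (x − 63.2)² + (y − 45.5)² = 36.01²; (x + 123.9)² + (y + 62.7)² = 180.26²; (x + 67.1)² + (y − 124.7)² = 136.14².
Subtracting pairs of circle equations eliminates x²+y² and gives linear equations (the radical axes):
-374.2 x − 216.4 y = -17978.94
-260.6 x + 158.4 y = -3249.37
Solving the 2×2 system: x ≈ 30.7, y ≈ 30.0 km.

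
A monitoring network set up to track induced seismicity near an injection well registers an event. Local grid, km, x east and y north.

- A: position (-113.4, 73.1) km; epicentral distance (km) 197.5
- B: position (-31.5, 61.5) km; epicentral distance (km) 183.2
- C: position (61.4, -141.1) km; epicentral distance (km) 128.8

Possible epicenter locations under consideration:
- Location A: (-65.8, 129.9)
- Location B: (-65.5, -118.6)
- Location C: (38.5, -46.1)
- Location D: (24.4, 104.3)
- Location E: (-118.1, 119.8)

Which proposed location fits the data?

Location B

For each candidate, compare |candidate − station| to the reported distance:
Location A: residuals A 123.4, B 106.7, C 170.6 → max 170.6 km
Location B: residuals A 0.1, B 0.1, C 0.1 → max 0.1 km
Location C: residuals A 4.4, B 54.8, C 31.1 → max 54.8 km
Location D: residuals A 56.2, B 112.8, C 119.4 → max 119.4 km
Location E: residuals A 150.6, B 78.8, C 187.9 → max 187.9 km
Only Location B has all residuals ≈ 0.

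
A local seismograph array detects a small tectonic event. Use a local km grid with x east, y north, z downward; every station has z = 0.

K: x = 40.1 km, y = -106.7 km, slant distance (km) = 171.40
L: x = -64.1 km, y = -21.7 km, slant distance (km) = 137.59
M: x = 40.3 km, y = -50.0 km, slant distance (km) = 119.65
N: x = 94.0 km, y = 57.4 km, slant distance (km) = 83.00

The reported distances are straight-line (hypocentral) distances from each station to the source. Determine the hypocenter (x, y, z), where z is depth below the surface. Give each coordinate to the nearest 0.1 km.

Each station gives a sphere (x−x_i)² + (y−y_i)² + z² = d_i² (stations at z=0).
Subtracting the K sphere from L and M: z² cancels, leaving linear equations in x and y:
-208.4 x + 170.0 y = 2033.75
0.4 x + 113.4 y = 6193.03
Solving: x ≈ 34.691, y ≈ 54.490 km (keep extra digits for the depth step; rounded: 34.7, 54.5).
Then from the K sphere: z² = 171.40² − (x − 40.1)² − (y + 106.7)² with x = 34.691, y = 54.490, so z ≈ 58.021 ≈ 58.0 km.
Check against N (with the unrounded solution): distance 83.02 ≈ 83.00 km. ✓

x ≈ 34.7 km, y ≈ 54.5 km, depth ≈ 58.0 km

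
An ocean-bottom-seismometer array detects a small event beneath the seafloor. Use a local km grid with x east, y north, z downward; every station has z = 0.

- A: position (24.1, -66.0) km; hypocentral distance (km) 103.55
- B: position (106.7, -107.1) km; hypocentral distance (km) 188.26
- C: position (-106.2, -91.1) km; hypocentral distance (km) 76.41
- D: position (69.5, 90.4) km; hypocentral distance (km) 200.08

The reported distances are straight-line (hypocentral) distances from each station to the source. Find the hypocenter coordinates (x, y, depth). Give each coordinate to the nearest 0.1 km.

Each station gives a sphere (x−x_i)² + (y−y_i)² + z² = d_i² (stations at z=0).
Subtracting the A sphere from B and C: z² cancels, leaving linear equations in x and y:
165.2 x − 82.2 y = -6800.74
-260.6 x − 50.2 y = 19524.95
Solving: x ≈ -65.502, y ≈ -48.907 km (keep extra digits for the depth step; rounded: -65.5, -48.9).
Then from the A sphere: z² = 103.55² − (x − 24.1)² − (y + 66.0)² with x = -65.502, y = -48.907, so z ≈ 49.009 ≈ 49.0 km.

x ≈ -65.5 km, y ≈ -48.9 km, depth ≈ 49.0 km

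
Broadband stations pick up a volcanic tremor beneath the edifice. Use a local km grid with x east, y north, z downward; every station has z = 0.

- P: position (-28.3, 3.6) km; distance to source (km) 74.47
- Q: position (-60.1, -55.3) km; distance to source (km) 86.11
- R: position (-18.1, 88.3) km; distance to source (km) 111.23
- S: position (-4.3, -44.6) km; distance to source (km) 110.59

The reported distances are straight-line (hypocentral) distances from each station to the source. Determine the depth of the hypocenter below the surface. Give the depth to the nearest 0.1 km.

44.1 km

Each station gives a sphere (x−x_i)² + (y−y_i)² + z² = d_i² (stations at z=0).
Subtracting the P sphere from Q and R: z² cancels, leaving linear equations in x and y:
-63.6 x − 117.8 y = 3987.10
20.4 x + 169.4 y = 484.32
Solving: x ≈ -87.503, y ≈ 13.397 km (keep extra digits for the depth step; rounded: -87.5, 13.4).
Then from the P sphere: z² = 74.47² − (x + 28.3)² − (y − 3.6)² with x = -87.503, y = 13.397, so z ≈ 44.100 ≈ 44.1 km.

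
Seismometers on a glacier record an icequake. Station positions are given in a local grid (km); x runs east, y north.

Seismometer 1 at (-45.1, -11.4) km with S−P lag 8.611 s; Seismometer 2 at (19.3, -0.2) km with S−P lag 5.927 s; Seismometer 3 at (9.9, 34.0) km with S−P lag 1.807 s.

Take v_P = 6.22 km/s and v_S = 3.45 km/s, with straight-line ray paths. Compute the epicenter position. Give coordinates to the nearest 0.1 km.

-2.7 km east, 40.1 km north

Distance from S−P lag: d = Δt · v_P v_S / (v_P − v_S) = Δt · (6.22·3.45)/(6.22−3.45) ≈ 7.7469·Δt.
So d_Seismometer 1 = 66.71, d_Seismometer 2 = 45.92, d_Seismometer 3 = 14.00 km.
Circle about each station: (x + 45.1)² + (y + 11.4)² = 66.71²; (x − 19.3)² + (y + 0.2)² = 45.92²; (x − 9.9)² + (y − 34.0)² = 14.00².
Subtracting the Seismometer 1 equation from the Seismometer 2 and Seismometer 3 equations removes the quadratic terms:
128.8 x + 22.4 y = 550.14
110.0 x + 90.8 y = 3344.26
Solving the 2×2 system: x ≈ -2.7, y ≈ 40.1 km.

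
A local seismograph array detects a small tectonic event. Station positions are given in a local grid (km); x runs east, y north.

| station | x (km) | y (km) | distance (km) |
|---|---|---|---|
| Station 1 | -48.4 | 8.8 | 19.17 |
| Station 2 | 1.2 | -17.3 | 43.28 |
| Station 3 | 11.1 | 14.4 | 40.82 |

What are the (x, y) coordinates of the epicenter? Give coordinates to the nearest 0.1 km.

-29.7 km east, 13.0 km north

Circle about each station: (x + 48.4)² + (y − 8.8)² = 19.17²; (x − 1.2)² + (y + 17.3)² = 43.28²; (x − 11.1)² + (y − 14.4)² = 40.82².
Subtracting pairs of circle equations eliminates x²+y² and gives linear equations (the radical axes):
99.2 x − 52.2 y = -3624.94
119.0 x + 11.2 y = -3388.21
Solving the 2×2 system: x ≈ -29.7, y ≈ 13.0 km.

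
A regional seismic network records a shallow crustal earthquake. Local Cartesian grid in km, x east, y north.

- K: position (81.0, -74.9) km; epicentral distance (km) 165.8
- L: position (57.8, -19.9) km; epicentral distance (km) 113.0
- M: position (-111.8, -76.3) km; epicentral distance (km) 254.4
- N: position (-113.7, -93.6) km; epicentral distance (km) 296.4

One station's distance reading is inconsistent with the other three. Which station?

N

Solve using three stations at a time. Using K, L, M (subtract circle equations pairwise → linear system) gives (x, y) ≈ (79.9, 90.9).
Distances from that point to each station vs reported:
  K: calculated 165.8 vs reported 165.8 → residual 0.0 km
  L: calculated 113.0 vs reported 113.0 → residual 0.0 km
  M: calculated 254.4 vs reported 254.4 → residual 0.0 km
  N: calculated 267.4 vs reported 296.4 → residual 29.0 km
K, L, M are mutually consistent (residuals ≈ 0); N is off by 29.0 km.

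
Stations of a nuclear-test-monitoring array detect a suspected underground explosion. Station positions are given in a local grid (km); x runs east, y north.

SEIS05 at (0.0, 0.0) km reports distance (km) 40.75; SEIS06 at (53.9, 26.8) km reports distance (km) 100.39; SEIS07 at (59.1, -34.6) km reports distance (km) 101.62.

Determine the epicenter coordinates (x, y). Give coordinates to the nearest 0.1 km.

Circle about each station: x² + y² = 40.75²; (x − 53.9)² + (y − 26.8)² = 100.39²; (x − 59.1)² + (y + 34.6)² = 101.62².
Subtracting the SEIS05 equation from the SEIS06 and SEIS07 equations removes the quadratic terms:
107.8 x + 53.6 y = -4794.14
118.2 x − 69.2 y = -3976.09
Solving the 2×2 system: x ≈ -39.5, y ≈ -10.0 km.

(-39.5, -10.0)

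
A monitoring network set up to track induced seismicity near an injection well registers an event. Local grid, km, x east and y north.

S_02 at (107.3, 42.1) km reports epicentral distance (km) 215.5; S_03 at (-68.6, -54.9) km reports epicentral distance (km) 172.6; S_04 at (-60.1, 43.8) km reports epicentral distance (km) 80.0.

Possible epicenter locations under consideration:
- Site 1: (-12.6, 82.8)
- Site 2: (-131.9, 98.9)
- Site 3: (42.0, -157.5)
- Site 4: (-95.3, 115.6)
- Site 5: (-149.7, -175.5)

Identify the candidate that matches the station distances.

Site 4

For each candidate, compare |candidate − station| to the reported distance:
Site 1: residuals S_02 88.9, S_03 23.9, S_04 18.5 → max 88.9 km
Site 2: residuals S_02 30.4, S_03 6.3, S_04 10.5 → max 30.4 km
Site 3: residuals S_02 5.5, S_03 21.7, S_04 145.7 → max 145.7 km
Site 4: residuals S_02 0.0, S_03 0.0, S_04 0.0 → max 0.0 km
Site 5: residuals S_02 121.2, S_03 27.3, S_04 156.9 → max 156.9 km
Only Site 4 has all residuals ≈ 0.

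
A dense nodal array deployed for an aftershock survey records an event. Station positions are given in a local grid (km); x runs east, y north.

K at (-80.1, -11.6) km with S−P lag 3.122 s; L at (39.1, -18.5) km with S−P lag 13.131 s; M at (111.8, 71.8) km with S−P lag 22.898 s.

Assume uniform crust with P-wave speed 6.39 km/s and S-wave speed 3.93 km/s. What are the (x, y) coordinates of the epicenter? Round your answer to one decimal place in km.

Distance from S−P lag: d = Δt · v_P v_S / (v_P − v_S) = Δt · (6.39·3.93)/(6.39−3.93) ≈ 10.2084·Δt.
So d_K = 31.87, d_L = 134.05, d_M = 233.75 km.
Circle about each station: (x + 80.1)² + (y + 11.6)² = 31.87²; (x − 39.1)² + (y + 18.5)² = 134.05²; (x − 111.8)² + (y − 71.8)² = 233.75².
Subtracting the K equation from the L and M equations removes the quadratic terms:
238.4 x − 13.8 y = -21633.22
383.8 x + 166.8 y = -42519.46
Solving the 2×2 system: x ≈ -93.1, y ≈ -40.7 km.

-93.1 km east, -40.7 km north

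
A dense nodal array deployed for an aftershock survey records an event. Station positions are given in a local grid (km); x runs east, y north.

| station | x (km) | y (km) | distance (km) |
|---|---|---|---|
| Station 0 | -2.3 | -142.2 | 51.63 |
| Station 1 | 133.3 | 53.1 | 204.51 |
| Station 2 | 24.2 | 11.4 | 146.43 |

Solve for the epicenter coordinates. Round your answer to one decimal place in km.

(48.5, -133.0)

Circle about each station: (x + 2.3)² + (y + 142.2)² = 51.63²; (x − 133.3)² + (y − 53.1)² = 204.51²; (x − 24.2)² + (y − 11.4)² = 146.43².
Subtracting the Station 0 equation from the Station 1 and Station 2 equations removes the quadratic terms:
271.2 x + 390.6 y = -38796.31
53.0 x + 307.2 y = -38286.62
Solving the 2×2 system: x ≈ 48.5, y ≈ -133.0 km.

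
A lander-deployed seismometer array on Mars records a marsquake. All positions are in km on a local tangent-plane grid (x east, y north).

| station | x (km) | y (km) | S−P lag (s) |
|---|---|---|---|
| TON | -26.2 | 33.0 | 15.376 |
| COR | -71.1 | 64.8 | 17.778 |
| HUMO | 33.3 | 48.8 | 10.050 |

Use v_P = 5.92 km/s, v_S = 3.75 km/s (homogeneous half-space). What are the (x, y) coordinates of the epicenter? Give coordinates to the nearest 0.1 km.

Distance from S−P lag: d = Δt · v_P v_S / (v_P − v_S) = Δt · (5.92·3.75)/(5.92−3.75) ≈ 10.2304·Δt.
So d_TON = 157.30, d_COR = 181.88, d_HUMO = 102.82 km.
Circle about each station: (x + 26.2)² + (y − 33.0)² = 157.30²; (x + 71.1)² + (y − 64.8)² = 181.88²; (x − 33.3)² + (y − 48.8)² = 102.82².
Subtracting pairs of circle equations eliminates x²+y² and gives linear equations (the radical axes):
-89.8 x + 63.6 y = -858.23
119.0 x + 31.6 y = 15886.23
Solving the 2×2 system: x ≈ 99.7, y ≈ 127.3 km.

(99.7, 127.3)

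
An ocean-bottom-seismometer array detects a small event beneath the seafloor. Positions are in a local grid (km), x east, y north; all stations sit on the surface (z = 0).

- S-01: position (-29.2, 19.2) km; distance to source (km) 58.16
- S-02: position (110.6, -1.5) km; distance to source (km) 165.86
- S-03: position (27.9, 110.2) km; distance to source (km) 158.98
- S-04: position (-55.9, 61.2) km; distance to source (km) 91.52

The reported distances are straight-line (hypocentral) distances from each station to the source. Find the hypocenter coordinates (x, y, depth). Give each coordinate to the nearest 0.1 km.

Each station gives a sphere (x−x_i)² + (y−y_i)² + z² = d_i² (stations at z=0).
Subtracting the S-01 sphere from S-02 and S-03: z² cancels, leaving linear equations in x and y:
279.6 x − 41.4 y = -13113.62
114.2 x + 182.0 y = -10190.88
Solving: x ≈ -50.500, y ≈ -24.306 km (keep extra digits for the depth step; rounded: -50.5, -24.3).
Then from the S-01 sphere: z² = 58.16² − (x + 29.2)² − (y − 19.2)² with x = -50.500, y = -24.306, so z ≈ 32.189 ≈ 32.2 km.
Check against S-04 (with the unrounded solution): distance 91.52 ≈ 91.52 km. ✓

(-50.5, -24.3, 32.2)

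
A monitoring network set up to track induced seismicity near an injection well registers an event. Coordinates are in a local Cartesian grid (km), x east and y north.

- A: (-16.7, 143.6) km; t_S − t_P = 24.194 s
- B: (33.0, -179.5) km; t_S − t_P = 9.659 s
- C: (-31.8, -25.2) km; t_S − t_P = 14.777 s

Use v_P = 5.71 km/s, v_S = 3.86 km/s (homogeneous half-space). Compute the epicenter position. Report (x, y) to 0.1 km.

Distance from S−P lag: d = Δt · v_P v_S / (v_P − v_S) = Δt · (5.71·3.86)/(5.71−3.86) ≈ 11.9138·Δt.
So d_A = 288.24, d_B = 115.08, d_C = 176.05 km.
Circle about each station: (x + 16.7)² + (y − 143.6)² = 288.24²; (x − 33.0)² + (y + 179.5)² = 115.08²; (x + 31.8)² + (y + 25.2)² = 176.05².
Subtracting the A equation from the B and C equations removes the quadratic terms:
99.4 x − 646.2 y = 82248.29
-30.2 x − 337.6 y = 32835.13
Solving the 2×2 system: x ≈ 123.4, y ≈ -108.3 km.
Check against A (with the unrounded x, y): √((x + 16.7)²+(y − 143.6)²) = 288.24 ≈ 288.24 km. ✓

123.4 km east, -108.3 km north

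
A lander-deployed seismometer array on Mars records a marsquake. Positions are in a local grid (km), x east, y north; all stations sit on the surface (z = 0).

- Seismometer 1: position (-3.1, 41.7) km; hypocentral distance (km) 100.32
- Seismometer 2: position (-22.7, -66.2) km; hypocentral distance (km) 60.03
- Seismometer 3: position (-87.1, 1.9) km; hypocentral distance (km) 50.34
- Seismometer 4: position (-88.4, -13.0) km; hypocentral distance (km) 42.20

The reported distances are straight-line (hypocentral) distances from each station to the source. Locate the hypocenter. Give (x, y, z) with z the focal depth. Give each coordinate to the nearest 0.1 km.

(-64.0, -32.9, 28.1)

Each station gives a sphere (x−x_i)² + (y−y_i)² + z² = d_i² (stations at z=0).
Subtracting the Seismometer 1 sphere from Seismometer 2 and Seismometer 3: z² cancels, leaving linear equations in x and y:
-39.2 x − 215.8 y = 9609.73
-168.0 x − 79.6 y = 13371.51
Solving: x ≈ -64.002, y ≈ -32.905 km (keep extra digits for the depth step; rounded: -64.0, -32.9).
Then from the Seismometer 1 sphere: z² = 100.32² − (x + 3.1)² − (y − 41.7)² with x = -64.002, y = -32.905, so z ≈ 28.092 ≈ 28.1 km.
Check against Seismometer 4 (with the unrounded solution): distance 42.20 ≈ 42.20 km. ✓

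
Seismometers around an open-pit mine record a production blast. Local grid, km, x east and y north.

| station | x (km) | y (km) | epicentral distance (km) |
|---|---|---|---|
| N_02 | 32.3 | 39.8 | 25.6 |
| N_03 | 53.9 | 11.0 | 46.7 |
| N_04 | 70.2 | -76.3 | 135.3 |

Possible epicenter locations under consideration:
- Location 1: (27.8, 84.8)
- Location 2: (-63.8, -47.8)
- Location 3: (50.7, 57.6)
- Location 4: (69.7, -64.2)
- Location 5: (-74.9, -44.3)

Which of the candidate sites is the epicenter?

Location 3

For each candidate, compare |candidate − station| to the reported distance:
Location 1: residuals N_02 19.6, N_03 31.6, N_04 31.3 → max 31.6 km
Location 2: residuals N_02 104.4, N_03 84.9, N_04 1.7 → max 104.4 km
Location 3: residuals N_02 0.0, N_03 0.0, N_04 0.0 → max 0.0 km
Location 4: residuals N_02 84.9, N_03 30.1, N_04 123.2 → max 123.2 km
Location 5: residuals N_02 110.7, N_03 93.5, N_04 13.3 → max 110.7 km
Only Location 3 has all residuals ≈ 0.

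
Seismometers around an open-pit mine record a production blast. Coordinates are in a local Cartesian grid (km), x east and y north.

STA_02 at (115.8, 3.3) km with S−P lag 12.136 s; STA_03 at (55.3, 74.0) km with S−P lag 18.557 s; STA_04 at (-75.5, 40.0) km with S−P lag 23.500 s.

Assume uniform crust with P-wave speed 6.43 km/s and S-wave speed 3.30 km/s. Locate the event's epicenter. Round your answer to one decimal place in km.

(54.7, -51.8)

Distance from S−P lag: d = Δt · v_P v_S / (v_P − v_S) = Δt · (6.43·3.30)/(6.43−3.30) ≈ 6.7792·Δt.
So d_STA_02 = 82.27, d_STA_03 = 125.80, d_STA_04 = 159.31 km.
Circle about each station: (x − 115.8)² + (y − 3.3)² = 82.27²; (x − 55.3)² + (y − 74.0)² = 125.80²; (x + 75.5)² + (y − 40.0)² = 159.31².
Subtracting pairs of circle equations eliminates x²+y² and gives linear equations (the radical axes):
-121.0 x + 141.4 y = -13943.73
-382.6 x + 73.4 y = -24731.60
Solving the 2×2 system: x ≈ 54.7, y ≈ -51.8 km.
Check against STA_02 (with the unrounded x, y): √((x − 115.8)²+(y − 3.3)²) = 82.27 ≈ 82.27 km. ✓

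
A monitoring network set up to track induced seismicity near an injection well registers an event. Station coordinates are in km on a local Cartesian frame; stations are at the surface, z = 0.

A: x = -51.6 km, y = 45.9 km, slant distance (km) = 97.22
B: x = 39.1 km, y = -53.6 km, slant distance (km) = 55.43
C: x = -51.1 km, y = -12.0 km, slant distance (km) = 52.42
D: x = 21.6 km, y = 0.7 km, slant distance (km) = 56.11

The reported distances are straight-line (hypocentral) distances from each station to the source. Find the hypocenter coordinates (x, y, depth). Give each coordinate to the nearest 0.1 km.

(-11.4, -40.6, 18.8)

Each station gives a sphere (x−x_i)² + (y−y_i)² + z² = d_i² (stations at z=0).
Subtracting the A sphere from B and C: z² cancels, leaving linear equations in x and y:
181.4 x − 199.0 y = 6011.64
1.0 x − 115.8 y = 4689.71
Solving: x ≈ -11.395, y ≈ -40.597 km (keep extra digits for the depth step; rounded: -11.4, -40.6).
Then from the A sphere: z² = 97.22² − (x + 51.6)² − (y − 45.9)² with x = -11.395, y = -40.597, so z ≈ 18.803 ≈ 18.8 km.
Check against D (with the unrounded solution): distance 56.10 ≈ 56.11 km. ✓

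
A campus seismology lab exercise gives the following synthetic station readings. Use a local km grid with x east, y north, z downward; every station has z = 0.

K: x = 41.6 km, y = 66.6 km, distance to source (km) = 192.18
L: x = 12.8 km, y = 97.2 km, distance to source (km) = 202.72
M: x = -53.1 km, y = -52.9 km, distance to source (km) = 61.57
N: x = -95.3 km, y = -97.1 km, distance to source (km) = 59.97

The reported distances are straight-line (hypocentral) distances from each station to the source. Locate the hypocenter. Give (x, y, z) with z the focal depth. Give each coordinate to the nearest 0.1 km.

x ≈ -71.9 km, y ≈ -79.4 km, depth ≈ 52.3 km

Each station gives a sphere (x−x_i)² + (y−y_i)² + z² = d_i² (stations at z=0).
Subtracting the K sphere from L and M: z² cancels, leaving linear equations in x and y:
-57.6 x + 61.2 y = -716.69
-189.4 x − 239.0 y = 32594.19
Solving: x ≈ -71.910, y ≈ -79.391 km (keep extra digits for the depth step; rounded: -71.9, -79.4).
Then from the K sphere: z² = 192.18² − (x − 41.6)² − (y − 66.6)² with x = -71.910, y = -79.391, so z ≈ 52.300 ≈ 52.3 km.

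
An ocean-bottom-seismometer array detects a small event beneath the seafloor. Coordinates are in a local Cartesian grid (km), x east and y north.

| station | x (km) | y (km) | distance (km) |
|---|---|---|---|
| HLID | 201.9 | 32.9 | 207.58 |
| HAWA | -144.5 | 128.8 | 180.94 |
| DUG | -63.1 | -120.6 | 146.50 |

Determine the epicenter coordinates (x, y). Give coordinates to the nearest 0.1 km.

Circle about each station: (x − 201.9)² + (y − 32.9)² = 207.58²; (x + 144.5)² + (y − 128.8)² = 180.94²; (x + 63.1)² + (y + 120.6)² = 146.50².
Subtracting the HLID equation from the HAWA and DUG equations removes the quadratic terms:
-692.8 x + 191.8 y = 5973.84
-530.0 x − 307.0 y = -1692.84
Solving the 2×2 system: x ≈ -4.8, y ≈ 13.8 km.
Check against HLID (with the unrounded x, y): √((x − 201.9)²+(y − 32.9)²) = 207.58 ≈ 207.58 km. ✓

(-4.8, 13.8)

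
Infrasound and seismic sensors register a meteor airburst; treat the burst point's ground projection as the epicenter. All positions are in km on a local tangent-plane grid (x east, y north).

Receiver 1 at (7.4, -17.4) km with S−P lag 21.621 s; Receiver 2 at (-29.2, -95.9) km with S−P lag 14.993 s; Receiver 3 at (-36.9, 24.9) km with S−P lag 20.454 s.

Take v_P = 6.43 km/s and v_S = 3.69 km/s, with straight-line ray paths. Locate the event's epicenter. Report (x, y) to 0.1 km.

-158.8 km east, -103.6 km north

Distance from S−P lag: d = Δt · v_P v_S / (v_P − v_S) = Δt · (6.43·3.69)/(6.43−3.69) ≈ 8.6594·Δt.
So d_Receiver 1 = 187.22, d_Receiver 2 = 129.83, d_Receiver 3 = 177.12 km.
Circle about each station: (x − 7.4)² + (y + 17.4)² = 187.22²; (x + 29.2)² + (y + 95.9)² = 129.83²; (x + 36.9)² + (y − 24.9)² = 177.12².
Subtracting the Receiver 1 equation from the Receiver 2 and Receiver 3 equations removes the quadratic terms:
-73.2 x − 157.0 y = 27887.43
-88.6 x + 84.6 y = 5303.93
Solving the 2×2 system: x ≈ -158.8, y ≈ -103.6 km.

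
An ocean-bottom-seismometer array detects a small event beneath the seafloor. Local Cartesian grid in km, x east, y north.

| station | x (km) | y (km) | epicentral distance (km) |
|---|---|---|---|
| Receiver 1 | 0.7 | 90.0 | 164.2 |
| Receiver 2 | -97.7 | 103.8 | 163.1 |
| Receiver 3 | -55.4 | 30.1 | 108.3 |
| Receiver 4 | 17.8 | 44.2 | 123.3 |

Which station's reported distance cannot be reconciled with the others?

Receiver 2

Solve using three stations at a time. Using Receiver 1, Receiver 3, Receiver 4 (subtract circle equations pairwise → linear system) gives (x, y) ≈ (-21.4, -72.7).
Distances from that point to each station vs reported:
  Receiver 1: calculated 164.2 vs reported 164.2 → residual 0.0 km
  Receiver 2: calculated 192.3 vs reported 163.1 → residual 29.2 km
  Receiver 3: calculated 108.3 vs reported 108.3 → residual 0.0 km
  Receiver 4: calculated 123.3 vs reported 123.3 → residual 0.0 km
Receiver 1, Receiver 3, Receiver 4 are mutually consistent (residuals ≈ 0); Receiver 2 is off by 29.2 km.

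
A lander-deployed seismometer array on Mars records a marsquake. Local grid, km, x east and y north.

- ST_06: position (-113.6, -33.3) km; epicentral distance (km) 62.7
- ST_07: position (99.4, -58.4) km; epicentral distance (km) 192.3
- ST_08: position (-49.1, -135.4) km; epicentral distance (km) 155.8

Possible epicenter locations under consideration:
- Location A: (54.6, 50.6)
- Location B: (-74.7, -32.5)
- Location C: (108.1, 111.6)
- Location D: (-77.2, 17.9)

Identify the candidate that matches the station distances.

For each candidate, compare |candidate − station| to the reported distance:
Location A: residuals ST_06 125.3, ST_07 74.5, ST_08 57.2 → max 125.3 km
Location B: residuals ST_06 23.8, ST_07 16.3, ST_08 49.8 → max 49.8 km
Location C: residuals ST_06 202.2, ST_07 22.1, ST_08 137.0 → max 202.2 km
Location D: residuals ST_06 0.1, ST_07 0.1, ST_08 0.1 → max 0.1 km
Only Location D has all residuals ≈ 0.

Location D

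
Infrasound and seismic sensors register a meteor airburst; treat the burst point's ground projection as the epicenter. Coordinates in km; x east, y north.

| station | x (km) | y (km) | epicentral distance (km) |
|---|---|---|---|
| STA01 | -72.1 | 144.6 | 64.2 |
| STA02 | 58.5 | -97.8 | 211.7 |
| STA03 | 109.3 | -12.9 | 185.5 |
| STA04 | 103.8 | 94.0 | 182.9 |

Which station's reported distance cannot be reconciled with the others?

STA04

Solve using three stations at a time. Using STA01, STA02, STA03 (subtract circle equations pairwise → linear system) gives (x, y) ≈ (-48.3, 85.0).
Distances from that point to each station vs reported:
  STA01: calculated 64.2 vs reported 64.2 → residual 0.0 km
  STA02: calculated 211.7 vs reported 211.7 → residual 0.0 km
  STA03: calculated 185.5 vs reported 185.5 → residual 0.0 km
  STA04: calculated 152.3 vs reported 182.9 → residual 30.6 km
STA01, STA02, STA03 are mutually consistent (residuals ≈ 0); STA04 is off by 30.6 km.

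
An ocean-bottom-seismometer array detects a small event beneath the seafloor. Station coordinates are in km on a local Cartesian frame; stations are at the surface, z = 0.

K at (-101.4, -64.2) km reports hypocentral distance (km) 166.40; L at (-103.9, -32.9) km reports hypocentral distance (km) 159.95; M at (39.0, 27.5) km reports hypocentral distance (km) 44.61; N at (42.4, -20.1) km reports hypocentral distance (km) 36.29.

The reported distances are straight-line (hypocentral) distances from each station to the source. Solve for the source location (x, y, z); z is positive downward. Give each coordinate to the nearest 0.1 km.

(50.1, -2.7, 30.9)

Each station gives a sphere (x−x_i)² + (y−y_i)² + z² = d_i² (stations at z=0).
Subtracting the K sphere from L and M: z² cancels, leaving linear equations in x and y:
-5.0 x + 62.6 y = -421.02
280.8 x + 183.4 y = 13572.56
Solving: x ≈ 50.114, y ≈ -2.723 km (keep extra digits for the depth step; rounded: 50.1, -2.7).
Then from the K sphere: z² = 166.40² − (x + 101.4)² − (y + 64.2)² with x = 50.114, y = -2.723, so z ≈ 30.871 ≈ 30.9 km.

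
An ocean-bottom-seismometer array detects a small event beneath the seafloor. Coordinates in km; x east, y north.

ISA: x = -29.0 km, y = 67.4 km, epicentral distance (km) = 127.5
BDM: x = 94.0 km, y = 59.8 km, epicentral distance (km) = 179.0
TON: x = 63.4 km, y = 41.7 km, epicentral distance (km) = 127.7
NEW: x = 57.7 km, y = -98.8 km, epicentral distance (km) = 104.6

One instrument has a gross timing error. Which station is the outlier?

TON

Solve using three stations at a time. Using ISA, BDM, NEW (subtract circle equations pairwise → linear system) gives (x, y) ≈ (-39.3, -59.7).
Distances from that point to each station vs reported:
  ISA: calculated 127.5 vs reported 127.5 → residual 0.0 km
  BDM: calculated 179.0 vs reported 179.0 → residual 0.0 km
  TON: calculated 144.3 vs reported 127.7 → residual 16.6 km
  NEW: calculated 104.6 vs reported 104.6 → residual 0.0 km
ISA, BDM, NEW are mutually consistent (residuals ≈ 0); TON is off by 16.6 km.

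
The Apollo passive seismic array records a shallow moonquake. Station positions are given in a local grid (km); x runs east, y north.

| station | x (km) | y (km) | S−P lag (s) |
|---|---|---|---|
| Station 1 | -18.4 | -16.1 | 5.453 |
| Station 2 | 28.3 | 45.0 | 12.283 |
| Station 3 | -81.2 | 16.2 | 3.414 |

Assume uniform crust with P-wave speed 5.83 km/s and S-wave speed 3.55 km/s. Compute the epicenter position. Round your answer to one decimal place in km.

Distance from S−P lag: d = Δt · v_P v_S / (v_P − v_S) = Δt · (5.83·3.55)/(5.83−3.55) ≈ 9.0774·Δt.
So d_Station 1 = 49.50, d_Station 2 = 111.50, d_Station 3 = 30.99 km.
Circle about each station: (x + 18.4)² + (y + 16.1)² = 49.50²; (x − 28.3)² + (y − 45.0)² = 111.50²; (x + 81.2)² + (y − 16.2)² = 30.99².
Subtracting pairs of circle equations eliminates x²+y² and gives linear equations (the radical axes):
93.4 x + 122.2 y = -7753.88
-125.6 x + 64.6 y = 7747.98
Solving the 2×2 system: x ≈ -67.7, y ≈ -11.7 km.

(-67.7, -11.7)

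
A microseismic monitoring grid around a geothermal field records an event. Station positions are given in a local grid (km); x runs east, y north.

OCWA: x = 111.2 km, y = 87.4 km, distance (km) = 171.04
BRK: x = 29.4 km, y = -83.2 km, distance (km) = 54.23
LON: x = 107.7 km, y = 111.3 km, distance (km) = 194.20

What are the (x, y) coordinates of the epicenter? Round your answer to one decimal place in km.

83.6 km east, -81.4 km north

Circle about each station: (x − 111.2)² + (y − 87.4)² = 171.04²; (x − 29.4)² + (y + 83.2)² = 54.23²; (x − 107.7)² + (y − 111.3)² = 194.20².
Subtracting the OCWA equation from the BRK and LON equations removes the quadratic terms:
-163.6 x − 341.2 y = 14096.19
-7.0 x + 47.8 y = -4476.18
Solving the 2×2 system: x ≈ 83.6, y ≈ -81.4 km.
Check against OCWA (with the unrounded x, y): √((x − 111.2)²+(y − 87.4)²) = 171.04 ≈ 171.04 km. ✓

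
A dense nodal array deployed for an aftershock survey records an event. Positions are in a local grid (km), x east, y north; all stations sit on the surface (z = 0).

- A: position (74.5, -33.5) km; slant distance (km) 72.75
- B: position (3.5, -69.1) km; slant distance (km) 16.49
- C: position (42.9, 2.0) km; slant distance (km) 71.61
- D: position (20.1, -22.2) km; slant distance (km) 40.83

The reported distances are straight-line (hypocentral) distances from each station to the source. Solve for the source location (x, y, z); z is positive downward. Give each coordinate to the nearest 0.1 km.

Each station gives a sphere (x−x_i)² + (y−y_i)² + z² = d_i² (stations at z=0).
Subtracting the A sphere from B and C: z² cancels, leaving linear equations in x and y:
-142.0 x − 71.2 y = 3135.20
-63.2 x + 71.0 y = -4663.52
Solving: x ≈ 7.505, y ≈ -59.002 km (keep extra digits for the depth step; rounded: 7.5, -59.0).
Then from the A sphere: z² = 72.75² − (x − 74.5)² − (y + 33.5)² with x = 7.505, y = -59.002, so z ≈ 12.405 ≈ 12.4 km.

(7.5, -59.0, 12.4)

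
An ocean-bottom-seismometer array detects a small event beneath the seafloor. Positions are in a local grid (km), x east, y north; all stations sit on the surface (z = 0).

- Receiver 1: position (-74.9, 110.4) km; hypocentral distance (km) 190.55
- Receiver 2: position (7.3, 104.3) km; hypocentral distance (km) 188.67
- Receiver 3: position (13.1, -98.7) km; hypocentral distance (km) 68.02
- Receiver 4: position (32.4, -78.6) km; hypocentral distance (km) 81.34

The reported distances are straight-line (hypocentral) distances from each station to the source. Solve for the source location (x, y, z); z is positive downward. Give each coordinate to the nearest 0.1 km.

x ≈ -43.0 km, y ≈ -75.0 km, depth ≈ 30.3 km

Each station gives a sphere (x−x_i)² + (y−y_i)² + z² = d_i² (stations at z=0).
Subtracting the Receiver 1 sphere from Receiver 2 and Receiver 3: z² cancels, leaving linear equations in x and y:
164.4 x − 12.2 y = -6153.46
176.0 x − 418.2 y = 23797.71
Solving: x ≈ -42.995, y ≈ -75.000 km (keep extra digits for the depth step; rounded: -43.0, -75.0).
Then from the Receiver 1 sphere: z² = 190.55² − (x + 74.9)² − (y − 110.4)² with x = -42.995, y = -75.000, so z ≈ 30.302 ≈ 30.3 km.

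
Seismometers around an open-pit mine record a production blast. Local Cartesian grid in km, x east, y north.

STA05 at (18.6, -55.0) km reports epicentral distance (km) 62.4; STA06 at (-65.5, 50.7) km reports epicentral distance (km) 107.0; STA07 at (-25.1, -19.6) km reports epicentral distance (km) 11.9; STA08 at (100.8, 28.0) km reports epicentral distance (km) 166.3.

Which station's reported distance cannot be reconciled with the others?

STA07

Solve using three stations at a time. Using STA05, STA06, STA08 (subtract circle equations pairwise → linear system) gives (x, y) ≈ (-43.8, -54.1).
Distances from that point to each station vs reported:
  STA05: calculated 62.4 vs reported 62.4 → residual 0.0 km
  STA06: calculated 107.0 vs reported 107.0 → residual 0.0 km
  STA07: calculated 39.3 vs reported 11.9 → residual 27.4 km
  STA08: calculated 166.3 vs reported 166.3 → residual 0.0 km
STA05, STA06, STA08 are mutually consistent (residuals ≈ 0); STA07 is off by 27.4 km.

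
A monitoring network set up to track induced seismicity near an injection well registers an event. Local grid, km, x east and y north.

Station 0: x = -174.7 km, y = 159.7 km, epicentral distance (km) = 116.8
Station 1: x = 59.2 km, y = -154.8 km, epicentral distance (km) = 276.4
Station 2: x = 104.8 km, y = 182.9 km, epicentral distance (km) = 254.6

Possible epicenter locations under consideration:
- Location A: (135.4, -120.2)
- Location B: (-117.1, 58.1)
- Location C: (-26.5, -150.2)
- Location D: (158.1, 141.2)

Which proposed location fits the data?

Location B

For each candidate, compare |candidate − station| to the reported distance:
Location A: residuals Station 0 300.9, Station 1 192.7, Station 2 50.0 → max 300.9 km
Location B: residuals Station 0 0.0, Station 1 0.0, Station 2 0.0 → max 0.0 km
Location C: residuals Station 0 226.7, Station 1 190.6, Station 2 103.4 → max 226.7 km
Location D: residuals Station 0 216.5, Station 1 35.7, Station 2 186.9 → max 216.5 km
Only Location B has all residuals ≈ 0.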